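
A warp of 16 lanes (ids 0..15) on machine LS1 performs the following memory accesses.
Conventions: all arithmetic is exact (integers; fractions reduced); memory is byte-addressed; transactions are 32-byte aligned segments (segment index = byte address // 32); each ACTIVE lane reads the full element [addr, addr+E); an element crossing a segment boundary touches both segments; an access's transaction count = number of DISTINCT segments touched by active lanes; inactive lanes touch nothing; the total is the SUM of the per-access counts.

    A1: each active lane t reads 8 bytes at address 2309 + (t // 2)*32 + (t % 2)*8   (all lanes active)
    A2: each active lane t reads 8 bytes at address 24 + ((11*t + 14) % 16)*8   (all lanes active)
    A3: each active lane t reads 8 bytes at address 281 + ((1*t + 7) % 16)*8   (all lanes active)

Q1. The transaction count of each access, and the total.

A1: 8 transactions
A2: 5 transactions
A3: 5 transactions

Answer: 8,5,5; total 18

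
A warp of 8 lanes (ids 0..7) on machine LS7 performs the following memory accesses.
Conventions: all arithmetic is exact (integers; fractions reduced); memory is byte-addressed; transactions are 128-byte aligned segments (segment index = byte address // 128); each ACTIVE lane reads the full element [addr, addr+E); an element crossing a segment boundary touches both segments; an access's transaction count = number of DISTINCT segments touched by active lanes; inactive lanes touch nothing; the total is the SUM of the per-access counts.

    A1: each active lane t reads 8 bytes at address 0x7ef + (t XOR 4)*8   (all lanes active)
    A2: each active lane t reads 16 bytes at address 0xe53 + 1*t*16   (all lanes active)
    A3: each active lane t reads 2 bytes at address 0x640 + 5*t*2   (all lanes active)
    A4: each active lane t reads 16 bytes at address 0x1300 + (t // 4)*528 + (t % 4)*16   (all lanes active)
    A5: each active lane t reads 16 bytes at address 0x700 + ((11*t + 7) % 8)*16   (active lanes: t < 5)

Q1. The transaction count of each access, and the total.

A1: 2 transactions
A2: 2 transactions
A3: 2 transactions
A4: 2 transactions
A5: 1 transaction

Answer: 2,2,2,2,1; total 9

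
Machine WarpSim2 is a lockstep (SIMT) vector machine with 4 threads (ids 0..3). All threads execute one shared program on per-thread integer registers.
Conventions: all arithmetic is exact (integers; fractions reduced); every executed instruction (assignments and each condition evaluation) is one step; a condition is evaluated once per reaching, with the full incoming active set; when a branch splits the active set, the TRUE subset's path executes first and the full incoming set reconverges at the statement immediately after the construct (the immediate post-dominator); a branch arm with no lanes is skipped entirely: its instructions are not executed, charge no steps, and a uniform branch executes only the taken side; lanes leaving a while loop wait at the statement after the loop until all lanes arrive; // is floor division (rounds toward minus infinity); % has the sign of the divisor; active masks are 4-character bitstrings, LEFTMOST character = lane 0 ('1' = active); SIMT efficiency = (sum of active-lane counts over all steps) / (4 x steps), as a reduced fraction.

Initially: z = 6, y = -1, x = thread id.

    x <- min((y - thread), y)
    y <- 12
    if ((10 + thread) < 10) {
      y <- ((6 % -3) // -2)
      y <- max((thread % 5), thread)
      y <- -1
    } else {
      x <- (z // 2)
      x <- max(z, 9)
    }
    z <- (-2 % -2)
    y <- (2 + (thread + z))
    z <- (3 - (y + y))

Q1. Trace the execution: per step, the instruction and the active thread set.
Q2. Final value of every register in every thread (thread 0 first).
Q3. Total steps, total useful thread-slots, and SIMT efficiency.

step 0: x <- min((y - thread), y)    1111
step 1: y <- 12                      1111
step 2: eval ((10 + thread) < 10)    1111
step 3: x <- (z // 2)                1111
step 4: x <- max(z, 9)               1111
step 5: z <- (-2 % -2)               1111
step 6: y <- (2 + (thread + z))      1111
step 7: z <- (3 - (y + y))           1111

Answer: 8 steps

z: -1,-3,-5,-7
y: 2,3,4,5
x: 9,9,9,9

steps = 8; useful = 32; efficiency = 32/32 = 1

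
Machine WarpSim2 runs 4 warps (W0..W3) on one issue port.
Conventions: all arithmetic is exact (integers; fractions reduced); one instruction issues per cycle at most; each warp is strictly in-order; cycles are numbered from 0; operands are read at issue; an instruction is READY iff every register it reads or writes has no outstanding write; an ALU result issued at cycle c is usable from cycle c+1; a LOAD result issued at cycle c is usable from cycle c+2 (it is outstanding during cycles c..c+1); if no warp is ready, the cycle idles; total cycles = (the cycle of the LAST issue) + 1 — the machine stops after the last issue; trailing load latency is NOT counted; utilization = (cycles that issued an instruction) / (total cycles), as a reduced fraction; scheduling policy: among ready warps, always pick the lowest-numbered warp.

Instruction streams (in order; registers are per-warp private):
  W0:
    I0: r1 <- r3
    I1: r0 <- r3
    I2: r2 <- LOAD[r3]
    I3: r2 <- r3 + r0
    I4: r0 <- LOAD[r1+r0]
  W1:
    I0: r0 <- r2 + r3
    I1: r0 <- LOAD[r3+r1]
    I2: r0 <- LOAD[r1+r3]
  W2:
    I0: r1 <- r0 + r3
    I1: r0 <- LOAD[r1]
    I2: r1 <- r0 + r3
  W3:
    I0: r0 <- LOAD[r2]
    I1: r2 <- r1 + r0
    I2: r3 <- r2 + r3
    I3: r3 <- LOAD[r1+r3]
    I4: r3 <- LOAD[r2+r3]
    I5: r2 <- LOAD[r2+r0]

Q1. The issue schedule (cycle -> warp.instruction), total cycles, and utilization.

cycle 0: W0.I0
cycle 1: W0.I1
cycle 2: W0.I2
cycle 3: W1.I0
cycle 4: W0.I3
cycle 5: W0.I4
cycle 6: W1.I1
cycle 7: W2.I0
cycle 8: W1.I2
cycle 9: W2.I1
cycle 10: W3.I0
cycle 11: W2.I2
cycle 12: W3.I1
cycle 13: W3.I2
cycle 14: W3.I3
cycle 15: idle
cycle 16: W3.I4
cycle 17: W3.I5

Answer: 18 cycles, utilization 17/18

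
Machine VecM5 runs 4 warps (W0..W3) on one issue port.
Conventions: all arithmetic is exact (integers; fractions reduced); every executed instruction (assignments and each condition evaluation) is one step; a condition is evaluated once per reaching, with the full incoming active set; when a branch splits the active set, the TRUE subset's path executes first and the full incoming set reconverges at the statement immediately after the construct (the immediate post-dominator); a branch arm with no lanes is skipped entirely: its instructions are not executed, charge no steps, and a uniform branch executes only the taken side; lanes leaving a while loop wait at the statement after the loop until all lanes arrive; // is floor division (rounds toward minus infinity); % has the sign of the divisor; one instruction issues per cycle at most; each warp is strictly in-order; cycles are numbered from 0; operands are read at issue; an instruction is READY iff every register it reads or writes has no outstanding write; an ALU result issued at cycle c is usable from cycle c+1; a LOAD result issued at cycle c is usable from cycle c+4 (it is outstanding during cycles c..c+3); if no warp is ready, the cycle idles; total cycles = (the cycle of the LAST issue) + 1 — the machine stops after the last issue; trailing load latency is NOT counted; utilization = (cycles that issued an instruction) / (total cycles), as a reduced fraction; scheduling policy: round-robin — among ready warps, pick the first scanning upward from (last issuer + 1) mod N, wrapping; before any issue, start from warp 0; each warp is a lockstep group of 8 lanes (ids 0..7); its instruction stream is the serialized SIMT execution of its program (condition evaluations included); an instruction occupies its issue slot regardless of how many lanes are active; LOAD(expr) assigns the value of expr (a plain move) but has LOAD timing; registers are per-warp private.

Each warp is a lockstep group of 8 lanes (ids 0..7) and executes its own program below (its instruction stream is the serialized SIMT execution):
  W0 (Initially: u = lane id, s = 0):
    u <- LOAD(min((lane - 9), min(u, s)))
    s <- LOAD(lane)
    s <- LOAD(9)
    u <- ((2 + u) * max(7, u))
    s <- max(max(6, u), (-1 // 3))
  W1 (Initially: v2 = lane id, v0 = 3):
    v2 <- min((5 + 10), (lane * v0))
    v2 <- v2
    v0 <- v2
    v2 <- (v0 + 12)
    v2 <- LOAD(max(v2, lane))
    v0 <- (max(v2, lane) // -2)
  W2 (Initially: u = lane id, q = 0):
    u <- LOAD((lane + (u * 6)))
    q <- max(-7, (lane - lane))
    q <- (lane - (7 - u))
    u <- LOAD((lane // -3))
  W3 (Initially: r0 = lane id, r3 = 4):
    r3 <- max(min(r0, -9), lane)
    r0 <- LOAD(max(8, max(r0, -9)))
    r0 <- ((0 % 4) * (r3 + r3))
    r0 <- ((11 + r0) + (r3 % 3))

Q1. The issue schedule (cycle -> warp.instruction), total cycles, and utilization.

cycle 0: W0.I0
cycle 1: W1.I0
cycle 2: W2.I0
cycle 3: W3.I0
cycle 4: W0.I1
cycle 5: W1.I1
cycle 6: W2.I1
cycle 7: W3.I1
cycle 8: W0.I2
cycle 9: W1.I2
cycle 10: W2.I2
cycle 11: W3.I2
cycle 12: W0.I3
cycle 13: W1.I3
cycle 14: W2.I3
cycle 15: W3.I3
cycle 16: W0.I4
cycle 17: W1.I4
cycle 18: idle
cycle 19: idle
cycle 20: idle
cycle 21: W1.I5

Answer: 22 cycles, utilization 19/22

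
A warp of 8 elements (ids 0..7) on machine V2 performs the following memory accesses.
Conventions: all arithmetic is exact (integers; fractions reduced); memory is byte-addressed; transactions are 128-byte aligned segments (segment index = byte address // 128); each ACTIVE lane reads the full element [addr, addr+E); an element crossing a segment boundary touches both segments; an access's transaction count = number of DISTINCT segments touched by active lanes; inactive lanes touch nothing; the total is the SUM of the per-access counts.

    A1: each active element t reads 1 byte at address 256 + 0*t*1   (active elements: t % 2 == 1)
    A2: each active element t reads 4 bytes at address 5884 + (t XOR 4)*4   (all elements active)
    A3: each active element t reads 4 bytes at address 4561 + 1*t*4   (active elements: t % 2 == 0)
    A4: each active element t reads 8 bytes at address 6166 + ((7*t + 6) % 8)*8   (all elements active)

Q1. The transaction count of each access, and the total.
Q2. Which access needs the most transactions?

A1: 1 transaction
A2: 2 transactions
A3: 1 transaction
A4: 1 transaction

Answer: 1,2,1,1; total 5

Answer: A2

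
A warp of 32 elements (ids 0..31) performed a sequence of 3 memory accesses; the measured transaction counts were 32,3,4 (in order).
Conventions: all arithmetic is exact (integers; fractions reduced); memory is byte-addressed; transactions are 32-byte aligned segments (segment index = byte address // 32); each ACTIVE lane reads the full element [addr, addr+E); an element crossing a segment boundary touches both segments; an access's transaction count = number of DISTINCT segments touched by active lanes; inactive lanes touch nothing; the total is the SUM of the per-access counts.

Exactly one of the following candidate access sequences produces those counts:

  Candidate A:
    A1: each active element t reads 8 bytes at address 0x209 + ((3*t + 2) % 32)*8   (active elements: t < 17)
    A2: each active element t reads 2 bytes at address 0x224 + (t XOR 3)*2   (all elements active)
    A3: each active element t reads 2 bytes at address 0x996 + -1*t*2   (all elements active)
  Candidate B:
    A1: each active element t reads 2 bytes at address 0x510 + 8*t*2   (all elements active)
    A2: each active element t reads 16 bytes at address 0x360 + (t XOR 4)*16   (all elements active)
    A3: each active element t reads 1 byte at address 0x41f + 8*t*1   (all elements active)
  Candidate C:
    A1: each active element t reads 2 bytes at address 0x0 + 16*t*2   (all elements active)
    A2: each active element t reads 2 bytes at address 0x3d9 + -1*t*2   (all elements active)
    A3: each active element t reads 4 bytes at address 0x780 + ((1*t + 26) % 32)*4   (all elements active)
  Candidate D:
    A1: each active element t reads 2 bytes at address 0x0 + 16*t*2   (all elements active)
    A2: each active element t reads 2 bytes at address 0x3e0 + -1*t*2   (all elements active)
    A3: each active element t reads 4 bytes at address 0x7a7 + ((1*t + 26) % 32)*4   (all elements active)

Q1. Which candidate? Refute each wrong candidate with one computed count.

A: A1 gives 8 transactions, not 32
B: A1 gives 17 transactions, not 32
D: A3 gives 5 transactions, not 4
C: all counts match (32,3,4)

Answer: C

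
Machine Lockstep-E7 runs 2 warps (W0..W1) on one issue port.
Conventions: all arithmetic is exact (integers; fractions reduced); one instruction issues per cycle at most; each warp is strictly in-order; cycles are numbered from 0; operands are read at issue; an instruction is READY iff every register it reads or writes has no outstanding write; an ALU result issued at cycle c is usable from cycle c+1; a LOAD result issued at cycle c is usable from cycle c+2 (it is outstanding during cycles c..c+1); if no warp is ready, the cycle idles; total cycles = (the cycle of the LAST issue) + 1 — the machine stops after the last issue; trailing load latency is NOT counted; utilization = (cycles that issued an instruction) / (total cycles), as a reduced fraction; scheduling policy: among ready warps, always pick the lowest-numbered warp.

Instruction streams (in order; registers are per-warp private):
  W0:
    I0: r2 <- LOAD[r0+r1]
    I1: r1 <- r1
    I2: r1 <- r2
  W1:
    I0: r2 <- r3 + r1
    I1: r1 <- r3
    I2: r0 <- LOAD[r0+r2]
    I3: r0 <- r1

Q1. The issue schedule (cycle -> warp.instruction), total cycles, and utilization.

cycle 0: W0.I0
cycle 1: W0.I1
cycle 2: W0.I2
cycle 3: W1.I0
cycle 4: W1.I1
cycle 5: W1.I2
cycle 6: idle
cycle 7: W1.I3

Answer: 8 cycles, utilization 7/8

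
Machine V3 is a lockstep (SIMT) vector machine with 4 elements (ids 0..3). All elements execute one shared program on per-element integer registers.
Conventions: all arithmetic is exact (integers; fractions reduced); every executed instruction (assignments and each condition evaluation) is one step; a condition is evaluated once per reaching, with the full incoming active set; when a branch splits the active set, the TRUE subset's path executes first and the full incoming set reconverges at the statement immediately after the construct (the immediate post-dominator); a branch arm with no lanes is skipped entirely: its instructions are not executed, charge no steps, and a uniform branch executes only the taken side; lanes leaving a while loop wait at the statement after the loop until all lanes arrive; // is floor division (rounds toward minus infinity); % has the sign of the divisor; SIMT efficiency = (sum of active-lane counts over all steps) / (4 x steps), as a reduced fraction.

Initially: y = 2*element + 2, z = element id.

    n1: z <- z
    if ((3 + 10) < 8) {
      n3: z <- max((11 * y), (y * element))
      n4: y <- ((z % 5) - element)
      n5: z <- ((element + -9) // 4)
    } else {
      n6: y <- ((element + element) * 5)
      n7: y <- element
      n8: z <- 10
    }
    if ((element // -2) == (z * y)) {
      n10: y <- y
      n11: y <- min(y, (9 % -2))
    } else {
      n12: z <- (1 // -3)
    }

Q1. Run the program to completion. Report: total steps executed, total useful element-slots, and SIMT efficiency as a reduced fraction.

Answer: 9 steps, 29 useful, 29/36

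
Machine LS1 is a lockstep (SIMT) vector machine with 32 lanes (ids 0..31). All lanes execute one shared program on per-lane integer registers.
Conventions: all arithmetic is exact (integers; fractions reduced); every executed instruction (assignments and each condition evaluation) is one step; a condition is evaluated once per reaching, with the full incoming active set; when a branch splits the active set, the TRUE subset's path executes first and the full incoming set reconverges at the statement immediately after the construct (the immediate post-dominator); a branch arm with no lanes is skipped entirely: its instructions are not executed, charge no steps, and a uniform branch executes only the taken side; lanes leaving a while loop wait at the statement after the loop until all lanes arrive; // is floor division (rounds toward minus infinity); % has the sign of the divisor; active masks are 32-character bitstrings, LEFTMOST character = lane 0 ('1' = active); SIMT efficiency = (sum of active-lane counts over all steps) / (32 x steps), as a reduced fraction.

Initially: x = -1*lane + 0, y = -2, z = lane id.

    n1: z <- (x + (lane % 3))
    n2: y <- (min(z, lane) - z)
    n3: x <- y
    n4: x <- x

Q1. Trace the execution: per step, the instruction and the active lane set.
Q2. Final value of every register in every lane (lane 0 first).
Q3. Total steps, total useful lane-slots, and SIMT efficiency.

step 0: z <- (x + (lane % 3))        11111111111111111111111111111111
step 1: y <- (min(z, lane) - z)      11111111111111111111111111111111
step 2: x <- y                       11111111111111111111111111111111
step 3: x <- x                       11111111111111111111111111111111

Answer: 4 steps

x: 0,0,0,0,0,0,0,0,0,0,0,0,0,0,0,0,0,0,0,0,0,0,0,0,0,0,0,0,0,0,0,0
y: 0,0,0,0,0,0,0,0,0,0,0,0,0,0,0,0,0,0,0,0,0,0,0,0,0,0,0,0,0,0,0,0
z: 0,0,0,-3,-3,-3,-6,-6,-6,-9,-9,-9,-12,-12,-12,-15,-15,-15,-18,-18,-18,-21,-21,-21,-24,-24,-24,-27,-27,-27,-30,-30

steps = 4; useful = 128; efficiency = 128/128 = 1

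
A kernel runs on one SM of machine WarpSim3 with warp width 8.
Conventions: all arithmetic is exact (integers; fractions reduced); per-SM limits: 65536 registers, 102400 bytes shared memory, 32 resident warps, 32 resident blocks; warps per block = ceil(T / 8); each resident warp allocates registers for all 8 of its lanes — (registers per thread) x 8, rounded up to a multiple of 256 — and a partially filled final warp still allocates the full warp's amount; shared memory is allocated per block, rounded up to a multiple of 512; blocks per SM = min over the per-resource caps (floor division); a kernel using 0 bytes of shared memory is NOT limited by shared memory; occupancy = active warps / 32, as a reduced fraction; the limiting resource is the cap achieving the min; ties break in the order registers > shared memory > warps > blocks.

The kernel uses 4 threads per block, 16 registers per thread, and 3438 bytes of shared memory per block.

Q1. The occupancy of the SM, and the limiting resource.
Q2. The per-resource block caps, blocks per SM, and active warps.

Answer: occupancy 7/8, limited by shared memory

registers: 256 blocks
shared memory: 28 blocks
warps: 32 blocks
blocks: 32 blocks

Answer: 28 blocks, 28 active warps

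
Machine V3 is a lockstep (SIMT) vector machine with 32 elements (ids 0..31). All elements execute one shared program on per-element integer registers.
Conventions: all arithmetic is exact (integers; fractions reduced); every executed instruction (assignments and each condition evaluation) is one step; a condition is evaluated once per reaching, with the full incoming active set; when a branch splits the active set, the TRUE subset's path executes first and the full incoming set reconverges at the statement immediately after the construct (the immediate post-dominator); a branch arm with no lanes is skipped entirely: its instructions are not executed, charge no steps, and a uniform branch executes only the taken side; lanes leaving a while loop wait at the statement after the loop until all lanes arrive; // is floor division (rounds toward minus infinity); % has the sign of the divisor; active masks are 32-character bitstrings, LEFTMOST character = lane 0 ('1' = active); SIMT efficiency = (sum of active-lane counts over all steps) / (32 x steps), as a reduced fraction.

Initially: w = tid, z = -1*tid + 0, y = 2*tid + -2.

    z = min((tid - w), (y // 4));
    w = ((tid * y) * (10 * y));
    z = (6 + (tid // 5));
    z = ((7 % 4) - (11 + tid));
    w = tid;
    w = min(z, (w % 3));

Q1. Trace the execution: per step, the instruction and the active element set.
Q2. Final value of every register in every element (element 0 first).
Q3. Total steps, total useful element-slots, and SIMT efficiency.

step 0: z <- min((tid - w), (y // 4)) 11111111111111111111111111111111
step 1: w <- ((tid * y) * (10 * y))  11111111111111111111111111111111
step 2: z <- (6 + (tid // 5))        11111111111111111111111111111111
step 3: z <- ((7 % 4) - (11 + tid))  11111111111111111111111111111111
step 4: w <- tid                     11111111111111111111111111111111
step 5: w <- min(z, (w % 3))         11111111111111111111111111111111

Answer: 6 steps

w: -8,-9,-10,-11,-12,-13,-14,-15,-16,-17,-18,-19,-20,-21,-22,-23,-24,-25,-26,-27,-28,-29,-30,-31,-32,-33,-34,-35,-36,-37,-38,-39
z: -8,-9,-10,-11,-12,-13,-14,-15,-16,-17,-18,-19,-20,-21,-22,-23,-24,-25,-26,-27,-28,-29,-30,-31,-32,-33,-34,-35,-36,-37,-38,-39
y: -2,0,2,4,6,8,10,12,14,16,18,20,22,24,26,28,30,32,34,36,38,40,42,44,46,48,50,52,54,56,58,60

steps = 6; useful = 192; efficiency = 192/192 = 1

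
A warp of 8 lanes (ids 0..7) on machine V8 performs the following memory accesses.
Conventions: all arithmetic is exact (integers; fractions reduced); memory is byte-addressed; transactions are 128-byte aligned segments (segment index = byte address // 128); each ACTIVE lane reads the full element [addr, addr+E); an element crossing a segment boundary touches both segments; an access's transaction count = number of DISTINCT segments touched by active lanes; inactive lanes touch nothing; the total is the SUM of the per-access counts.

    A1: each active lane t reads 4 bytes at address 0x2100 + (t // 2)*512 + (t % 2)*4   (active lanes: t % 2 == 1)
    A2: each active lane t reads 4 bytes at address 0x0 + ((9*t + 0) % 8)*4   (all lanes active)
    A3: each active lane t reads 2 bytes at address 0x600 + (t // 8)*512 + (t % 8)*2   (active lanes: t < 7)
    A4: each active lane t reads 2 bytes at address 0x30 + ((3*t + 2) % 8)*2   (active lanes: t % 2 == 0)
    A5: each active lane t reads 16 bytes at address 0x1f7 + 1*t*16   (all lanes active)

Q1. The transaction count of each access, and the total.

A1: 4 transactions
A2: 1 transaction
A3: 1 transaction
A4: 1 transaction
A5: 2 transactions

Answer: 4,1,1,1,2; total 9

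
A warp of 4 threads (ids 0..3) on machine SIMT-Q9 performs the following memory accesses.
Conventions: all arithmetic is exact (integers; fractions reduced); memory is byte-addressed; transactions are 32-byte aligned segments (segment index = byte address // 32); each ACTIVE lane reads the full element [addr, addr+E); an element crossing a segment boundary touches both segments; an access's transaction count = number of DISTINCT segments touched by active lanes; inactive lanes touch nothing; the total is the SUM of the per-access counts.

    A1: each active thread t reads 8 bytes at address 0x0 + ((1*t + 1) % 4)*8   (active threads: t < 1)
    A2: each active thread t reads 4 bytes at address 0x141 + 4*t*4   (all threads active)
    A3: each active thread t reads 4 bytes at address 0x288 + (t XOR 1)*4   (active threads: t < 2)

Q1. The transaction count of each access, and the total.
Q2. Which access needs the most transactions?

A1: 1 transaction
A2: 2 transactions
A3: 1 transaction

Answer: 1,2,1; total 4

Answer: A2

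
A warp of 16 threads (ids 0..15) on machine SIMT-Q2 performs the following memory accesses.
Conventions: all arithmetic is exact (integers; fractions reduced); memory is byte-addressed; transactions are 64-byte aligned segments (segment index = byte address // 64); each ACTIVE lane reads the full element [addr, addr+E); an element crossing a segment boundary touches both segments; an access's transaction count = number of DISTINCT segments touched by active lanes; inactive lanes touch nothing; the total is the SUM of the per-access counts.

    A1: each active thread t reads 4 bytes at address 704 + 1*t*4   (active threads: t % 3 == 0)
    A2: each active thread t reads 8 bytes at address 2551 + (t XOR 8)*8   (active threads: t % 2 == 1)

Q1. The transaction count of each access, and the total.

A1: 1 transaction
A2: 3 transactions

Answer: 1,3; total 4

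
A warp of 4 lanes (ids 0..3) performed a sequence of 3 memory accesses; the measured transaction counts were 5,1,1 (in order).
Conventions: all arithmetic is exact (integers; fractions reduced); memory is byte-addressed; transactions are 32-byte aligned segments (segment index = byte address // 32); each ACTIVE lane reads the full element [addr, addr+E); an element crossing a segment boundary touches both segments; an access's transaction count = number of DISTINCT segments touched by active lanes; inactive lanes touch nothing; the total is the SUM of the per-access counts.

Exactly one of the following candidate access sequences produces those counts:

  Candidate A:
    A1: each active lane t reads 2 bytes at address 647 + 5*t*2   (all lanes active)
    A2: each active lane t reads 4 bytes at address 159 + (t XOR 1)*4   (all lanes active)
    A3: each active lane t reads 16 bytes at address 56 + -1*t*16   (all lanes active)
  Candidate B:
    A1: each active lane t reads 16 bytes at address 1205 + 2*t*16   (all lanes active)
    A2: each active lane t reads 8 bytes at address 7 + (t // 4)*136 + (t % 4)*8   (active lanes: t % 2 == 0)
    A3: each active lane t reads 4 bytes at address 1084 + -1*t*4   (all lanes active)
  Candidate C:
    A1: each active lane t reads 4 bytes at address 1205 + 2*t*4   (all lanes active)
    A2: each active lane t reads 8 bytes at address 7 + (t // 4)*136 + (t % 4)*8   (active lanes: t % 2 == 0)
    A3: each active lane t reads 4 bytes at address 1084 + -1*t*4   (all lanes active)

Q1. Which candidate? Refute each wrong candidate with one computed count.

A: A1 gives 2 transactions, not 5
C: A1 gives 2 transactions, not 5
B: all counts match (5,1,1)

Answer: B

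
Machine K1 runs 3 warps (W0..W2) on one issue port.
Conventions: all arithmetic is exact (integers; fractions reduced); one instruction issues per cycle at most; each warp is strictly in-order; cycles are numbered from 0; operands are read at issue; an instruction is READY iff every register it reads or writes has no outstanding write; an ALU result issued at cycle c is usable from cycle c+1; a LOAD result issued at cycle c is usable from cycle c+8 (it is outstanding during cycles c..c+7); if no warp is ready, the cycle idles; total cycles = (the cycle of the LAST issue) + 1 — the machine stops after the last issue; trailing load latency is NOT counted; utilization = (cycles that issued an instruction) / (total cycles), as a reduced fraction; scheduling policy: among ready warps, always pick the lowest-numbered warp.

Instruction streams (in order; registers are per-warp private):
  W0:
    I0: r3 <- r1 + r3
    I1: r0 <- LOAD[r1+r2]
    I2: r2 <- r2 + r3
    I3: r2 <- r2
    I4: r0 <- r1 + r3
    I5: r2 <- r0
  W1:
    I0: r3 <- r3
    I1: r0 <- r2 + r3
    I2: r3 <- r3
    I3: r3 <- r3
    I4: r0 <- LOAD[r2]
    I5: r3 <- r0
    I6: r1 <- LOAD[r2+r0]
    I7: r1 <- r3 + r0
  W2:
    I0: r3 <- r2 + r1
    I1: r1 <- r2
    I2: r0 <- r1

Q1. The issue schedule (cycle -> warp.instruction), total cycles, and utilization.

cycle 0: W0.I0
cycle 1: W0.I1
cycle 2: W0.I2
cycle 3: W0.I3
cycle 4: W1.I0
cycle 5: W1.I1
cycle 6: W1.I2
cycle 7: W1.I3
cycle 8: W1.I4
cycle 9: W0.I4
cycle 10: W0.I5
cycle 11: W2.I0
cycle 12: W2.I1
cycle 13: W2.I2
cycle 14: idle
cycle 15: idle
cycle 16: W1.I5
cycle 17: W1.I6
cycle 18: idle
cycle 19: idle
cycle 20: idle
cycle 21: idle
cycle 22: idle
cycle 23: idle
cycle 24: idle
cycle 25: W1.I7

Answer: 26 cycles, utilization 17/26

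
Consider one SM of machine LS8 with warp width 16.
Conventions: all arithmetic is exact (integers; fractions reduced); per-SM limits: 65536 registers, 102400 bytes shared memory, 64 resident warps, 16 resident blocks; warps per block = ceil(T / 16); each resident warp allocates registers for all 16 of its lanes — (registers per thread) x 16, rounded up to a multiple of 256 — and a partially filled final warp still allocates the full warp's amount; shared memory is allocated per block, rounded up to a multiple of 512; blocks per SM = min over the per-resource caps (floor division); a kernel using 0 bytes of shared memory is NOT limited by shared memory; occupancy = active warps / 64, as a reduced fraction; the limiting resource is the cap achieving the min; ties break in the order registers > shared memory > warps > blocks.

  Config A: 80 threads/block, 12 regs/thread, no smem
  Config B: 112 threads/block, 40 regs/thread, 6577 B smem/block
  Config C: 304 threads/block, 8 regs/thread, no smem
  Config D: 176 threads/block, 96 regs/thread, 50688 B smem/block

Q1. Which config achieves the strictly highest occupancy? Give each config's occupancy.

occupancies: A 15/16, B 63/64, C 57/64, D 11/32

Answer: B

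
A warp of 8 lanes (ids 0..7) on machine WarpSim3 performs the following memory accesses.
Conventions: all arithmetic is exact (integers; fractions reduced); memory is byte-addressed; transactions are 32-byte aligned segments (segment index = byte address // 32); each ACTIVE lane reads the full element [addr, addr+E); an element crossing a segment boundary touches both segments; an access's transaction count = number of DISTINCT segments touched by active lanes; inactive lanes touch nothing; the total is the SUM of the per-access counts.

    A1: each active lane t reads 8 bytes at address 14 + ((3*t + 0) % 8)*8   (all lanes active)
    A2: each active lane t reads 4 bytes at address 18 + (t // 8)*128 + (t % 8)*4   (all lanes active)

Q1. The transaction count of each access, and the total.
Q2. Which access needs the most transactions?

A1: 3 transactions
A2: 2 transactions

Answer: 3,2; total 5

Answer: A1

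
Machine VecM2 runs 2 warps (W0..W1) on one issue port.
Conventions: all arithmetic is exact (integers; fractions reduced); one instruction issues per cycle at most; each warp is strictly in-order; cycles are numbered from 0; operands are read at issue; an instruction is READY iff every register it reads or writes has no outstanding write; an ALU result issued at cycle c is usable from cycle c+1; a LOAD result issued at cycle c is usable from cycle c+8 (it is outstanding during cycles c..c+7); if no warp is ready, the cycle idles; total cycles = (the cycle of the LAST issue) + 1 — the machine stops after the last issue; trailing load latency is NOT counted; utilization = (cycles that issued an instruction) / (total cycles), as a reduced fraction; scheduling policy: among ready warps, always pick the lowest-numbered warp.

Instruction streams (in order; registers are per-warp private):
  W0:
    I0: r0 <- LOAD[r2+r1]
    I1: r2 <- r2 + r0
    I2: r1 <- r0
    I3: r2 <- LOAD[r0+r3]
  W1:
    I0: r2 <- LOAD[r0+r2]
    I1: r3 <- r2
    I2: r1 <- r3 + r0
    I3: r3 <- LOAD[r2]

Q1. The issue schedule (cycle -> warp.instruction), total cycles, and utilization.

cycle 0: W0.I0
cycle 1: W1.I0
cycle 2: idle
cycle 3: idle
cycle 4: idle
cycle 5: idle
cycle 6: idle
cycle 7: idle
cycle 8: W0.I1
cycle 9: W0.I2
cycle 10: W0.I3
cycle 11: W1.I1
cycle 12: W1.I2
cycle 13: W1.I3

Answer: 14 cycles, utilization 4/7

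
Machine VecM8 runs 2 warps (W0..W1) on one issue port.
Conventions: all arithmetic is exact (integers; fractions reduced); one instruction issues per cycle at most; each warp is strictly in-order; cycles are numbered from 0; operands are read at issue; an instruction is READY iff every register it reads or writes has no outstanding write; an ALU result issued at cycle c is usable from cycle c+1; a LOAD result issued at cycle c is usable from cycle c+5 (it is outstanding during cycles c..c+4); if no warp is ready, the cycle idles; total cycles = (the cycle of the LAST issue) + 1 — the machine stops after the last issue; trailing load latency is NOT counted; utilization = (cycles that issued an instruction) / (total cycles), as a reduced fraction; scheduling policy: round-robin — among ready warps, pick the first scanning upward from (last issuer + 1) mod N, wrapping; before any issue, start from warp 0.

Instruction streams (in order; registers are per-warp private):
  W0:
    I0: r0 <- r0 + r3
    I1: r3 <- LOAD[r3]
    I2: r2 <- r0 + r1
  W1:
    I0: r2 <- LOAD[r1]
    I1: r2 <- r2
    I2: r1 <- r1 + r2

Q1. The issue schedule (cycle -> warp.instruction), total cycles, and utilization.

cycle 0: W0.I0
cycle 1: W1.I0
cycle 2: W0.I1
cycle 3: W0.I2
cycle 4: idle
cycle 5: idle
cycle 6: W1.I1
cycle 7: W1.I2

Answer: 8 cycles, utilization 3/4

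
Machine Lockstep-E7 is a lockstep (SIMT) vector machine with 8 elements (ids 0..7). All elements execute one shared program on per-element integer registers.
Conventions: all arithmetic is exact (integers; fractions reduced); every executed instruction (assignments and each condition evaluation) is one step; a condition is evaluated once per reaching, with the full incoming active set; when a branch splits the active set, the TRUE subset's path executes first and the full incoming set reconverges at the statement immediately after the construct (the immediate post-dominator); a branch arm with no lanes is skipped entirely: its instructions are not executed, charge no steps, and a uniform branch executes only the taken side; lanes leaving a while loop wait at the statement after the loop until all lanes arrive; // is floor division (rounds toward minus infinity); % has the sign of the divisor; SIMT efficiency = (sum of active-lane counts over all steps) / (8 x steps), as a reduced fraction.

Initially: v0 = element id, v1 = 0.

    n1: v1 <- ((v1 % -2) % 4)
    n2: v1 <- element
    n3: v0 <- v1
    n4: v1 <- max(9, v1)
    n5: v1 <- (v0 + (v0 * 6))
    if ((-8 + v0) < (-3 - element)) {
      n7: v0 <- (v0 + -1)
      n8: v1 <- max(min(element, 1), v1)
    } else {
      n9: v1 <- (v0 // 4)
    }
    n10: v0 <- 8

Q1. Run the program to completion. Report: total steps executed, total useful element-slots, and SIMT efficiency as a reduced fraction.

Answer: 10 steps, 67 useful, 67/80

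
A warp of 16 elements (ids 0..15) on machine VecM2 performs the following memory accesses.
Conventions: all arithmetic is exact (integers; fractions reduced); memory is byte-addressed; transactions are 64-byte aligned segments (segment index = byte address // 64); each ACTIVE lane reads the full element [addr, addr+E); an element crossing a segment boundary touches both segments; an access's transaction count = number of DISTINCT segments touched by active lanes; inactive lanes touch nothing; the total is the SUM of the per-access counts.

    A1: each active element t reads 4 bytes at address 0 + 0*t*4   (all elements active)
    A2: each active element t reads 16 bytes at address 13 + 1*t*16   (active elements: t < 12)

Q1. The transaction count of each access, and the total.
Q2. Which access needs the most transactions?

A1: 1 transaction
A2: 4 transactions

Answer: 1,4; total 5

Answer: A2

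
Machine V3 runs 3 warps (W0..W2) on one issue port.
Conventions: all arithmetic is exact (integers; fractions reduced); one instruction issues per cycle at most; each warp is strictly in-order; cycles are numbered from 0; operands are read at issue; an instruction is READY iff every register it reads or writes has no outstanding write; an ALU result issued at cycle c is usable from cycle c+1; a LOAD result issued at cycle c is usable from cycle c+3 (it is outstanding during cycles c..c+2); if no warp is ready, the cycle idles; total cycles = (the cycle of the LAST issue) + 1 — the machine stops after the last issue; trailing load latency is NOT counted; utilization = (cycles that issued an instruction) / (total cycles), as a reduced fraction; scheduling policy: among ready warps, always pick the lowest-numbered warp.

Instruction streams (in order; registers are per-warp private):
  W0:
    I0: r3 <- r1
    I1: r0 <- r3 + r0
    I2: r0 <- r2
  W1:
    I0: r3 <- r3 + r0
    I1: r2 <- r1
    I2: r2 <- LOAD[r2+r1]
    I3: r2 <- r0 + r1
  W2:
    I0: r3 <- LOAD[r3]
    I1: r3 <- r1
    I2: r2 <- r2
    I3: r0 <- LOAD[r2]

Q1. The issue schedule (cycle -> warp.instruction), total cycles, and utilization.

cycle 0: W0.I0
cycle 1: W0.I1
cycle 2: W0.I2
cycle 3: W1.I0
cycle 4: W1.I1
cycle 5: W1.I2
cycle 6: W2.I0
cycle 7: idle
cycle 8: W1.I3
cycle 9: W2.I1
cycle 10: W2.I2
cycle 11: W2.I3

Answer: 12 cycles, utilization 11/12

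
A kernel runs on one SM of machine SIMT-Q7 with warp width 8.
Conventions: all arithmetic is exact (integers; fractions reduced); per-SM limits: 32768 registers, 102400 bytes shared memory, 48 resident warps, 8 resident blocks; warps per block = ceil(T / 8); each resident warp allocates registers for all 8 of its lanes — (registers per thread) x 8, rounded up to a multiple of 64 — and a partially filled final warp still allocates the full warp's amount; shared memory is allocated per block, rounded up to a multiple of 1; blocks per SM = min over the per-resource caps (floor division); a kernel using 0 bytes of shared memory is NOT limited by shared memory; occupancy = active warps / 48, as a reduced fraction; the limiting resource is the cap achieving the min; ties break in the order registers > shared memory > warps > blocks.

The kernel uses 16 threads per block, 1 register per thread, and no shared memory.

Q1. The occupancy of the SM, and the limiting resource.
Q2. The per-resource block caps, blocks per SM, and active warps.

Answer: occupancy 1/3, limited by blocks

registers: 256 blocks
shared memory: no limit (kernel uses none)
warps: 24 blocks
blocks: 8 blocks

Answer: 8 blocks, 16 active warps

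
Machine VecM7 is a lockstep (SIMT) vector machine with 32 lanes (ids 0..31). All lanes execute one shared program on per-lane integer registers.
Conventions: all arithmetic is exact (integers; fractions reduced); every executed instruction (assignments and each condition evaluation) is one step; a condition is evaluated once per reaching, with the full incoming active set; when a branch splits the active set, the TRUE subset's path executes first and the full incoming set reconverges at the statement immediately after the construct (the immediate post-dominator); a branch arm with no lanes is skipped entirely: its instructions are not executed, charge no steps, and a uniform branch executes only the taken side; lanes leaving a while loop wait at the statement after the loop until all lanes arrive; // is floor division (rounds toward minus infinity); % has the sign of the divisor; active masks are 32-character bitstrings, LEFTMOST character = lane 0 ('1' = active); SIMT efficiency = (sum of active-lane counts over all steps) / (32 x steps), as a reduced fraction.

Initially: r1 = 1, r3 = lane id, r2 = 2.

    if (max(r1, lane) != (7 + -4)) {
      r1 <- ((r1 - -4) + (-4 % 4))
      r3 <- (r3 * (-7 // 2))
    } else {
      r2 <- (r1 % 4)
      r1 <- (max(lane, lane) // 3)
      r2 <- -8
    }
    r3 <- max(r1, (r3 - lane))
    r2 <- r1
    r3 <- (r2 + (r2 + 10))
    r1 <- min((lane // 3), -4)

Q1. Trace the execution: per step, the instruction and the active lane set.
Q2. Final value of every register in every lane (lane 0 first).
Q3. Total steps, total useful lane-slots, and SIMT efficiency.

step 0: eval (max(r1, lane) != (7 + -4)) 11111111111111111111111111111111
step 1: r1 <- ((r1 - -4) + (-4 % 4)) 11101111111111111111111111111111
step 2: r3 <- (r3 * (-7 // 2))       11101111111111111111111111111111
step 3: r2 <- (r1 % 4)               00010000000000000000000000000000
step 4: r1 <- (max(lane, lane) // 3) 00010000000000000000000000000000
step 5: r2 <- -8                     00010000000000000000000000000000
step 6: r3 <- max(r1, (r3 - lane))   11111111111111111111111111111111
step 7: r2 <- r1                     11111111111111111111111111111111
step 8: r3 <- (r2 + (r2 + 10))       11111111111111111111111111111111
step 9: r1 <- min((lane // 3), -4)   11111111111111111111111111111111

Answer: 10 steps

r1: -4,-4,-4,-4,-4,-4,-4,-4,-4,-4,-4,-4,-4,-4,-4,-4,-4,-4,-4,-4,-4,-4,-4,-4,-4,-4,-4,-4,-4,-4,-4,-4
r3: 20,20,20,12,20,20,20,20,20,20,20,20,20,20,20,20,20,20,20,20,20,20,20,20,20,20,20,20,20,20,20,20
r2: 5,5,5,1,5,5,5,5,5,5,5,5,5,5,5,5,5,5,5,5,5,5,5,5,5,5,5,5,5,5,5,5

steps = 10; useful = 225; efficiency = 225/320 = 45/64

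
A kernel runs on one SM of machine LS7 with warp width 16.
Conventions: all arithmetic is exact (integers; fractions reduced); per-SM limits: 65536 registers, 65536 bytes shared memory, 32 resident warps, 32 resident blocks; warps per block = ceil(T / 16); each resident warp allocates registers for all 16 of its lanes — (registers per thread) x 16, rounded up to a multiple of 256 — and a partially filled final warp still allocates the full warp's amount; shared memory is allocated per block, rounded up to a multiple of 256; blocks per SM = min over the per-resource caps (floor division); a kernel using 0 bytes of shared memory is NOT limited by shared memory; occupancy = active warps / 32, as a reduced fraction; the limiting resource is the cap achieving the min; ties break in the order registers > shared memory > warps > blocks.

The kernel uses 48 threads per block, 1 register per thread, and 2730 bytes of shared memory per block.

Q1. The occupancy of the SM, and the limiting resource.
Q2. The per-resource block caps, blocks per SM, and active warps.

Answer: occupancy 15/16, limited by warps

registers: 85 blocks
shared memory: 23 blocks
warps: 10 blocks
blocks: 32 blocks

Answer: 10 blocks, 30 active warps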